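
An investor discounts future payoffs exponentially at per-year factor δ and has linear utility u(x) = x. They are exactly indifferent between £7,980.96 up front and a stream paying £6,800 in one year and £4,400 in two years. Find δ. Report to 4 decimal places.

δ ≈ 0.7800

The stream is worth 6800δ + 4400δ² today, so 6800δ + 4400δ² = 7980.96.
Rearranged: 4400δ² + 6800δ − 7980.96 = 0.
δ = (−6800 + √(6800² + 4·4400·7980.96)) / (2·4400) = (−6800 + √186704896.00) / 8800 ≈ 0.7800.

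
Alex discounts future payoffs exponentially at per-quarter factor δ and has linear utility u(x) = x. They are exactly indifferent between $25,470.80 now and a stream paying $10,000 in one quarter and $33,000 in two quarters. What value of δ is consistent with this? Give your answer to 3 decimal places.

δ ≈ 0.740

Present value of the stream is 10000·δ + 33000·δ². Indifference gives 10000δ + 33000δ² = 25470.80.
That is, 33000δ² + 10000δ − 25470.80 = 0, a quadratic in δ.
δ = (−10000 + √(10000² + 4·33000·25470.80)) / (2·33000) = (−10000 + √3462145600.00) / 66000 ≈ 0.740.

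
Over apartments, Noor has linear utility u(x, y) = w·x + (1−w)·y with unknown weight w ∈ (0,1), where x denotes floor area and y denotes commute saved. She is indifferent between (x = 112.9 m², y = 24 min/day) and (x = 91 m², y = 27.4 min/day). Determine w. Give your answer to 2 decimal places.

w = 0.13

u(112.9,24) = u(91,27.4) means w·112.9 + (1−w)·24 = w·91 + (1−w)·27.4.
Rearranging, 21.9·w − 3.4·(1−w) = 0.
The marginal rate of substitution is 3.4/21.9, so w = 3.4/(21.9+3.4) = 0.13.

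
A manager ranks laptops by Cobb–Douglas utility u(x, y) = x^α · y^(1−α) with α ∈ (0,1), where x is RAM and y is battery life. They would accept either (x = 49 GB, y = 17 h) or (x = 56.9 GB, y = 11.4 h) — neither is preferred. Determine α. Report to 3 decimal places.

α ≈ 0.728

Set the two utilities equal: 49^α·17^(1−α) = 56.9^α·11.4^(1−α).
(49/56.9)^α = (11.4/17)^(1−α); take logs: α·ln(49/56.9) = (1−α)·ln(11.4/17), i.e. α·-0.149475 = (1−α)·-0.399600.
So α/(1−α) = (-0.399600)/(-0.149475) = 2.673357, and α = 2.673357/3.673357 ≈ 0.728.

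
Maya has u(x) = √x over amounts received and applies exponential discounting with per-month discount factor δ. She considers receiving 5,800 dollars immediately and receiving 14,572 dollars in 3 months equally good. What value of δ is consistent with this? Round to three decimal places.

δ ≈ 0.858

Indifference means u(5800) = δ^3 · u(14572), so δ^3 = u(5800)/u(14572).
With u(x) = √x: δ^3 = √5800/√14572 = √(5800/14572) = 0.63089.
So δ = 0.63089^(1/3) ≈ 0.858.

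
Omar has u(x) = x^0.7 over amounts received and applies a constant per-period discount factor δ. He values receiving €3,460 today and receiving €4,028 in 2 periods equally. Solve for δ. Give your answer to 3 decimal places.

The payoff in 2 periods is discounted by δ^2, so u(3460) = δ^2·u(4028) and δ^2 = u(3460)/u(4028).
Since u(x) = x^0.7, δ^2 = (3460/4028)^0.7 = 0.85899^0.7 = 0.89906.
Hence δ = (0.89906)^(1/2) = 0.94819.

δ ≈ 0.948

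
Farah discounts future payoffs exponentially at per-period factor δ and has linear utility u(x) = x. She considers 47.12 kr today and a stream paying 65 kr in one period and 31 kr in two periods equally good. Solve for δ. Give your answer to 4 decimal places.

δ ≈ 0.5700

The stream is worth 65δ + 31δ² today, so 65δ + 31δ² = 47.12.
So 31δ² + 65δ − 47.12 = 0.
The positive root is δ = [−65 + √(65² + 4·31·47.12)] / (2·31) = (−65 + 100.339)/62 ≈ 0.5700.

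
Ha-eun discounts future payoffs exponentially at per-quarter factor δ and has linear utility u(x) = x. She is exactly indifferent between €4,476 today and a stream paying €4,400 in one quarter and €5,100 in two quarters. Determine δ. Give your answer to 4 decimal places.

Equating present values: 4476 = 4400δ + 5100δ².
That is, 5100δ² + 4400δ − 4476 = 0, a quadratic in δ.
δ = (−4400 + √(4400² + 4·5100·4476)) / (2·5100) = (−4400 + √110670400.00) / 10200 ≈ 0.6000.

δ ≈ 0.6000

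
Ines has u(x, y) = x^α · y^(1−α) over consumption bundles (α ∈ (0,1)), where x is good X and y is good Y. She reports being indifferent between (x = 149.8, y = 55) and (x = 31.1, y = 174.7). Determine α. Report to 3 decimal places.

α ≈ 0.424

The Cobb–Douglas utilities coincide, so 149.8^α·55^(1−α) = 31.1^α·174.7^(1−α).
(149.8/31.1)^α = (174.7/55)^(1−α); take logs: α·ln(149.8/31.1) = (1−α)·ln(174.7/55), i.e. α·1.572093 = (1−α)·1.155737.
With A = 1.572093 and B = 1.155737: α·A = (1−α)·B, so α = B/(A+B) = 1.155737/2.727830 ≈ 0.424.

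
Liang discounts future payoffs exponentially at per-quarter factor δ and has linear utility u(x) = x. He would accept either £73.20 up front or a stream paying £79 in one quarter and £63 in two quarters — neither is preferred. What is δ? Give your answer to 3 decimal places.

δ ≈ 0.620

Present value of the stream is 79·δ + 63·δ². Indifference gives 79δ + 63δ² = 73.20.
That is, 63δ² + 79δ − 73.20 = 0, a quadratic in δ.
The positive root is δ = [−79 + √(79² + 4·63·73.20)] / (2·63) = (−79 + 157.122)/126 ≈ 0.620.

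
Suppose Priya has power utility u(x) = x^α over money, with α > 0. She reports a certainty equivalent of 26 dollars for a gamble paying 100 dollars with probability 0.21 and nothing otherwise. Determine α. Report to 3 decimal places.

α ≈ 1.159

The lottery's expected utility is 0.21·u(100) + 0.79·u(0) = 0.21·100^α (since u(0) = 0 for α > 0).
Indifference: 26^α = 0.21·100^α, so (26/100)^α = 0.21.
Take logs: α = ln 0.21 / ln(26/100) ≈ 1.15855.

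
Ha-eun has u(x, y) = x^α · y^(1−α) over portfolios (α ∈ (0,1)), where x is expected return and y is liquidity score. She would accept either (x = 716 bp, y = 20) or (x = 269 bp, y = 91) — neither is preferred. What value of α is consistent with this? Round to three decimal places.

Indifference: 716^α · 20^(1−α) = 269^α · 91^(1−α).
(716/269)^α = (91/20)^(1−α); take logs: α·ln(716/269) = (1−α)·ln(91/20), i.e. α·0.978969 = (1−α)·1.515127.
Thus α·(2.494096) = 1.515127, so α = 1.515127/2.494096 ≈ 0.607.

α ≈ 0.607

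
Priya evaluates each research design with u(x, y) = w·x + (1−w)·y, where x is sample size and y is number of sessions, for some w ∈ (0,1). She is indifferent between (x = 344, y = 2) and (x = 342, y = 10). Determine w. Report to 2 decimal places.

w = 0.80

u(344,2) = u(342,10) means w·344 + (1−w)·2 = w·342 + (1−w)·10.
w·(344−342) = (1−w)·(10−2), i.e. w·2 = (1−w)·8.
The marginal rate of substitution is 8/2, so w = 8/(2+8) = 0.80.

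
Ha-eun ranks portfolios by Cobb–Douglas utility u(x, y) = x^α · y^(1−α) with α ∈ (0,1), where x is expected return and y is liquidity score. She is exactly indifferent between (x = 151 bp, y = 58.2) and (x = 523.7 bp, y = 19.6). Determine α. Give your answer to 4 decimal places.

α ≈ 0.4667

Indifference: 151^α · 58.2^(1−α) = 523.7^α · 19.6^(1−α).
Taking logs: α·ln 151 + (1−α)·ln 58.2 = α·ln 523.7 + (1−α)·ln 19.6, i.e. α·-1.2436392 = (1−α)·-1.0883558.
With A = -1.2436392 and B = -1.0883558: α·A = (1−α)·B, so α = B/(A+B) = -1.0883558/-2.3319950 ≈ 0.4667.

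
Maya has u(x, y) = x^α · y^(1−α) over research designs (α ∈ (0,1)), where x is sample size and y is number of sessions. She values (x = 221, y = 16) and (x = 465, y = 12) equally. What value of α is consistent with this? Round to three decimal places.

α ≈ 0.279

Set the two utilities equal: 221^α·16^(1−α) = 465^α·12^(1−α).
Rearrange to (221/465)^α = (12/16)^(1−α) and take logs: α·-0.743875 = (1−α)·-0.287682.
So α/(1−α) = (-0.287682)/(-0.743875) = 0.386734, and α = 0.386734/1.386734 ≈ 0.279.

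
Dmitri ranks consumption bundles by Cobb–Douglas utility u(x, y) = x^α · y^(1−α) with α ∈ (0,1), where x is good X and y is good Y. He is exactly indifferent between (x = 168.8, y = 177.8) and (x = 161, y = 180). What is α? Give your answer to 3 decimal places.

α ≈ 0.206

The Cobb–Douglas utilities coincide, so 168.8^α·177.8^(1−α) = 161^α·180^(1−α).
Taking logs: α·ln 168.8 + (1−α)·ln 177.8 = α·ln 161 + (1−α)·ln 180, i.e. α·0.047310 = (1−α)·0.012298.
With A = 0.047310 and B = 0.012298: α·A = (1−α)·B, so α = B/(A+B) = 0.012298/0.059608 ≈ 0.206.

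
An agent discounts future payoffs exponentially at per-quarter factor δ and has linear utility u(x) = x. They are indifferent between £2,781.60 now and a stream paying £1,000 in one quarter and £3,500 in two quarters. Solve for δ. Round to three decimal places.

δ ≈ 0.760

Equating present values: 2781.60 = 1000δ + 3500δ².
So 3500δ² + 1000δ − 2781.60 = 0.
By the quadratic formula (taking the positive root), δ = (−1000 + √39942400.00) / 7000 ≈ 0.760.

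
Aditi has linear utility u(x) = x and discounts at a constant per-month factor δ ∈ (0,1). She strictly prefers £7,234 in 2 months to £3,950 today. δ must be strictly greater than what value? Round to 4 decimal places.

δ > 0.7389

Comparing present values: 3950 < δ^2·7234.
Hence δ^2 > 3950/7234 = 0.54603, and x ↦ x^(1/2) is increasing on (0,∞).
δ > (3950/7234)^(1/2) ≈ 0.7389.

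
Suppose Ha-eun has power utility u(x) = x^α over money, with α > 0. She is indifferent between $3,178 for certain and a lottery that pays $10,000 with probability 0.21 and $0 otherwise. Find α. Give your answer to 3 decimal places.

α ≈ 1.361

Since u(0) = 0, the lottery's EU is 0.21·10000^α.
Setting u(3178) equal to that: 3178^α = 0.21·10000^α ⇒ (3178/10000)^α = 0.21.
α = ln(0.21) / ln(3178/10000) = -1.560648/-1.146333 ≈ 1.361.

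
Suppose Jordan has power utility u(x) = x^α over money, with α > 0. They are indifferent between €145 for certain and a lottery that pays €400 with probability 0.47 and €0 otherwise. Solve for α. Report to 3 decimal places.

α ≈ 0.744

EU(lottery) = 0.47·400^α + 0.53·0 = 0.47·400^α.
Indifference: 145^α = 0.47·400^α, so (145/400)^α = 0.47.
α = ln(0.47) / ln(145/400) = -0.755023/-1.014731 ≈ 0.744.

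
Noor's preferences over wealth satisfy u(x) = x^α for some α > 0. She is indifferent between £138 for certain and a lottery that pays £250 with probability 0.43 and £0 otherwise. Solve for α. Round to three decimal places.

α ≈ 1.420

The lottery's expected utility is 0.43·u(250) + 0.57·u(0) = 0.43·250^α (since u(0) = 0 for α > 0).
Indifference: 138^α = 0.43·250^α, so (138/250)^α = 0.43.
Take logs: α = ln 0.43 / ln(138/250) ≈ 1.42033.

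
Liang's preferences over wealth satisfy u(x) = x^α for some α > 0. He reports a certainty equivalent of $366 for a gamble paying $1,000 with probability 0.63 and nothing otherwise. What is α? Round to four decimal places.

α ≈ 0.4597

The lottery's expected utility is 0.63·u(1000) + 0.37·u(0) = 0.63·1000^α (since u(0) = 0 for α > 0).
Setting u(366) equal to that: 366^α = 0.63·1000^α ⇒ (366/1000)^α = 0.63.
α = ln(0.63) / ln(366/1000) = -0.4620355/-1.0051219 ≈ 0.4597.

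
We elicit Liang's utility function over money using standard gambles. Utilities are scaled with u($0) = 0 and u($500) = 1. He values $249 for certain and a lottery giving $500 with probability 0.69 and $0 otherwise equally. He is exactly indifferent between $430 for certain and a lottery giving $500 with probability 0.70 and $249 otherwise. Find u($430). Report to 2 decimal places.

0.91

From the first indifference, u($249) = 0.69·u($500) + 0.31·u($0) = 0.69·1 + 0.31·0 = 0.69.
Chaining: u($430) = 0.70·1.00 + 0.30·0.69 = 0.9070.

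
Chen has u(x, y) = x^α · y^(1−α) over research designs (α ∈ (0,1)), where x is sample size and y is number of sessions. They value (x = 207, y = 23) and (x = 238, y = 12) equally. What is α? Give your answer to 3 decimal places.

α ≈ 0.823

Set the two utilities equal: 207^α·23^(1−α) = 238^α·12^(1−α).
Rearrange to (207/238)^α = (12/23)^(1−α) and take logs: α·-0.139552 = (1−α)·-0.650588.
So α/(1−α) = (-0.650588)/(-0.139552) = 4.661975, and α = 4.661975/5.661975 ≈ 0.823.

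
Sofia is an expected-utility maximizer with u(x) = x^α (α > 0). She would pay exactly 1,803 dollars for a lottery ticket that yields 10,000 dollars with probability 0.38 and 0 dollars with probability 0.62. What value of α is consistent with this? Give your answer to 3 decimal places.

The lottery's expected utility is 0.38·u(10000) + 0.62·u(0) = 0.38·10000^α (since u(0) = 0 for α > 0).
Indifference: 1803^α = 0.38·10000^α, so (1803/10000)^α = 0.38.
Take logs: α = ln 0.38 / ln(1803/10000) ≈ 0.56480.

α ≈ 0.565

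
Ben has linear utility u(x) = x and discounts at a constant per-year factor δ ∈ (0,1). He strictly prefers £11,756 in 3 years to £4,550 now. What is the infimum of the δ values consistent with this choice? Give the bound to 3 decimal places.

δ > 0.729

Under u(x) = x this choice says 4550 < δ^3·11756.
Hence δ^3 > 4550/11756 = 0.38704, and x ↦ x^(1/3) is increasing on (0,∞).
δ > (4550/11756)^(1/3) ≈ 0.729.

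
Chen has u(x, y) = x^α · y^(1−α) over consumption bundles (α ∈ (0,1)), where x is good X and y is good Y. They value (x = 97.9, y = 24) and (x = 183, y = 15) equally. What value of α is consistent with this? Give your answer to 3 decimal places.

Set the two utilities equal: 97.9^α·24^(1−α) = 183^α·15^(1−α).
Taking logs: α·ln 97.9 + (1−α)·ln 24 = α·ln 183 + (1−α)·ln 15, i.e. α·-0.625540 = (1−α)·-0.470004.
With A = -0.625540 and B = -0.470004: α·A = (1−α)·B, so α = B/(A+B) = -0.470004/-1.095544 ≈ 0.429.

α ≈ 0.429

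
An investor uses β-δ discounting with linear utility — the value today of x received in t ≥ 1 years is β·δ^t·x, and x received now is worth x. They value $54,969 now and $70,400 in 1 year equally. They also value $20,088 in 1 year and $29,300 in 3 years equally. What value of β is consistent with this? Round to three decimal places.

From the later pair, β·δ^1·20088 = β·δ^3·29300; dividing through, δ^2 = 20088/29300 = 0.68560, so δ = 0.82801.
The first indifference: 54969 = β·δ·70400, so β = 54969/(δ·70400) = 54969/(0.82801·70400) ≈ 0.943.

β ≈ 0.943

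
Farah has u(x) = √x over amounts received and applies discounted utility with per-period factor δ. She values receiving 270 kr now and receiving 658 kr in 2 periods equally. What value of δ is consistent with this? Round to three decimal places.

Equating discounted utilities: u(270) = δ^2·u(658) ⇒ δ^2 = u(270)/u(658).
With u(x) = √x: δ^2 = √270/√658 = √(270/658) = 0.64057.
Hence δ = (0.64057)^(1/2) = 0.80036.

δ ≈ 0.800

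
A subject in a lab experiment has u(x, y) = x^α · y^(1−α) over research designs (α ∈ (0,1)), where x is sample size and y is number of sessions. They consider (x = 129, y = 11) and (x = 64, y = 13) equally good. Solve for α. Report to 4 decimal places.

The Cobb–Douglas utilities coincide, so 129^α·11^(1−α) = 64^α·13^(1−α).
Rearrange to (129/64)^α = (13/11)^(1−α) and take logs: α·0.7009293 = (1−α)·0.1670541.
So α/(1−α) = (0.1670541)/(0.7009293) = 0.2383323, and α = 0.2383323/1.2383323 ≈ 0.1925.

α ≈ 0.1925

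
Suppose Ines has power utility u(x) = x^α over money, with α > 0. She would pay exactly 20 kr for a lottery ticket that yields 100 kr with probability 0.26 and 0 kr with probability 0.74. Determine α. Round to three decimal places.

Since u(0) = 0, the lottery's EU is 0.26·100^α.
Indifference: 20^α = 0.26·100^α, so (20/100)^α = 0.26.
α = ln(0.26) / ln(20/100) = -1.347074/-1.609438 ≈ 0.837.

α ≈ 0.837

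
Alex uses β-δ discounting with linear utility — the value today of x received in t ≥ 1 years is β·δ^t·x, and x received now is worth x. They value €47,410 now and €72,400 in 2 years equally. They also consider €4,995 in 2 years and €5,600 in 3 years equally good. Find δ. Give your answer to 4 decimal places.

δ ≈ 0.8920

From the later pair, β·δ^2·4995 = β·δ^3·5600; dividing through, δ = 4995/5600 = 0.89196.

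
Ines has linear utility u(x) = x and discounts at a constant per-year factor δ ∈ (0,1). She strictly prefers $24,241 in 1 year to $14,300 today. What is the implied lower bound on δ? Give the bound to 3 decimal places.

δ > 0.590

The preference means 14300 < δ·24241.
Dividing through by 24241 gives δ > 0.58991.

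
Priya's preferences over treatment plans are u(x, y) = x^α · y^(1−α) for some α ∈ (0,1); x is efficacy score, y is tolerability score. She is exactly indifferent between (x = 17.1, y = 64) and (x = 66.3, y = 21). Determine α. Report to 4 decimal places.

The Cobb–Douglas utilities coincide, so 17.1^α·64^(1−α) = 66.3^α·21^(1−α).
Rearrange to (17.1/66.3)^α = (21/64)^(1−α) and take logs: α·-1.3551114 = (1−α)·-1.1143606.
With A = -1.3551114 and B = -1.1143606: α·A = (1−α)·B, so α = B/(A+B) = -1.1143606/-2.4694720 ≈ 0.4513.

α ≈ 0.4513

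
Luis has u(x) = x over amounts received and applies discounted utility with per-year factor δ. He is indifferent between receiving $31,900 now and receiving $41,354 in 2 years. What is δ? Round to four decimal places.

δ ≈ 0.8783

The payoff in 2 years is discounted by δ^2, so u(31900) = δ^2·u(41354) and δ^2 = u(31900)/u(41354).
With u(x) = x: δ^2 = 31900/41354 = 0.77139.
Taking the square root: δ = 0.77139^(1/2) ≈ 0.8783.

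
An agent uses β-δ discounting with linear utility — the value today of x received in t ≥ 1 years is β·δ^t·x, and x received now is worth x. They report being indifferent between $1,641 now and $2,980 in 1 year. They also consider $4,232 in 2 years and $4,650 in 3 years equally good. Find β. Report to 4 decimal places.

β ≈ 0.6051

From the later pair, β·δ^2·4232 = β·δ^3·4650; dividing through, δ = 4232/4650 = 0.91011.
Now use the now-vs-future pair: 1641 = β·δ·2980 gives β = 1641/(0.91011·2980) ≈ 0.6051.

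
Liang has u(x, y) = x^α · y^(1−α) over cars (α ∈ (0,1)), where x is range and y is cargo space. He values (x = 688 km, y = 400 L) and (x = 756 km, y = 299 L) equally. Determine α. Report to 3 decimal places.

Set the two utilities equal: 688^α·400^(1−α) = 756^α·299^(1−α).
(688/756)^α = (299/400)^(1−α); take logs: α·ln(688/756) = (1−α)·ln(299/400), i.e. α·-0.094253 = (1−α)·-0.291021.
With A = -0.094253 and B = -0.291021: α·A = (1−α)·B, so α = B/(A+B) = -0.291021/-0.385274 ≈ 0.755.

α ≈ 0.755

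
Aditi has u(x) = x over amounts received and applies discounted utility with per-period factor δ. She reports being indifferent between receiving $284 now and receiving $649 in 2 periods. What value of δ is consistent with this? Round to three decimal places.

δ ≈ 0.662

Indifference means u(284) = δ^2 · u(649), so δ^2 = u(284)/u(649).
With u(x) = x: δ^2 = 284/649 = 0.43760.
Hence δ = (0.43760)^(1/2) = 0.66151.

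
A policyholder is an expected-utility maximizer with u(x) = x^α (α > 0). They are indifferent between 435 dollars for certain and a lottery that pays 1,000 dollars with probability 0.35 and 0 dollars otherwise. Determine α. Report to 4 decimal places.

α ≈ 1.2612

Since u(0) = 0, the lottery's EU is 0.35·1000^α.
Setting u(435) equal to that: 435^α = 0.35·1000^α ⇒ (435/1000)^α = 0.35.
α = ln(0.35) / ln(435/1000) = -1.0498221/-0.8324092 ≈ 1.2612.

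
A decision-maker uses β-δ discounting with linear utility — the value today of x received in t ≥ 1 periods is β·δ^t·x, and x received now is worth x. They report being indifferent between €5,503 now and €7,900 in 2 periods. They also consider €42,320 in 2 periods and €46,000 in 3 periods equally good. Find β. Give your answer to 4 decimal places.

β ≈ 0.8230

Both payoffs in the second observation are in the future, so β drops out: δ^2·42320 = δ^3·46000 ⇒ δ = 42320/46000 = 0.92000.
Now use the now-vs-future pair: 5503 = β·δ^2·7900 gives β = 5503/(0.84640·7900) ≈ 0.8230.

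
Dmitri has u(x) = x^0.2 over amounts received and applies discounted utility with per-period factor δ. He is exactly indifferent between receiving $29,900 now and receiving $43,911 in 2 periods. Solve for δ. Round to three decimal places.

δ ≈ 0.962

The payoff in 2 periods is discounted by δ^2, so u(29900) = δ^2·u(43911) and δ^2 = u(29900)/u(43911).
With u(x) = x^0.2: δ^2 = 29900^0.2/43911^0.2 = (29900/43911)^0.2 = 0.92602.
Taking the square root: δ = 0.92602^(1/2) ≈ 0.962.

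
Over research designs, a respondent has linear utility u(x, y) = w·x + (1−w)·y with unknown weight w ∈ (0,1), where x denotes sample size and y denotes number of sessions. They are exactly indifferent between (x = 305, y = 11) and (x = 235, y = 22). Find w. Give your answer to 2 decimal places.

Indifference: w·305 + (1−w)·11 = w·235 + (1−w)·22.
w·(305−235) = (1−w)·(22−11), i.e. w·70 = (1−w)·11.
The marginal rate of substitution is 11/70, so w = 11/(70+11) = 0.14.

w = 0.14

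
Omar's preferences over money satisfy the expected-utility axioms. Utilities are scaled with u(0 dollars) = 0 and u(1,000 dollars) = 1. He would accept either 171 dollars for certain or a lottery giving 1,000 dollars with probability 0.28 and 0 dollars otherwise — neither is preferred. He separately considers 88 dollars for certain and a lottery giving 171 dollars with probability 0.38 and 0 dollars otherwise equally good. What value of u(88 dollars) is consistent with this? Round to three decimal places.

The first gamble pins u(171 dollars): it must equal 0.28·1 + 0.72·0 = 0.28.
The second indifference gives u(88 dollars) = 0.38·u(171 dollars) + 0.62·u(0 dollars) = 0.38·0.28 + 0.62·0.00 = 0.1064.

0.106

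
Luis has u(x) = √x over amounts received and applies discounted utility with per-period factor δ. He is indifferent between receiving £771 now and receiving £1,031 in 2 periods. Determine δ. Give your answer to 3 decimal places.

Indifference means u(771) = δ^2 · u(1031), so δ^2 = u(771)/u(1031).
Since u(x) = √x, δ^2 = √(771/1031) = 0.86476.
So δ = 0.86476^(1/2) ≈ 0.930.

δ ≈ 0.930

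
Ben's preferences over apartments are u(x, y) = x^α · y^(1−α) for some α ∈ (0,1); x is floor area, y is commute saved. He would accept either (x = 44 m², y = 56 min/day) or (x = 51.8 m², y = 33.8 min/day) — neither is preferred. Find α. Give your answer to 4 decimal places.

The Cobb–Douglas utilities coincide, so 44^α·56^(1−α) = 51.8^α·33.8^(1−α).
Taking logs: α·ln 44 + (1−α)·ln 56 = α·ln 51.8 + (1−α)·ln 33.8, i.e. α·-0.1632005 = (1−α)·-0.5048909.
Thus α·(-0.6680914) = -0.5048909, so α = -0.5048909/-0.6680914 ≈ 0.7557.

α ≈ 0.7557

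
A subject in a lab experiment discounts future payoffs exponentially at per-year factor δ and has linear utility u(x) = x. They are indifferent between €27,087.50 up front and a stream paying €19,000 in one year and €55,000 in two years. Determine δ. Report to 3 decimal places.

δ ≈ 0.550

The stream is worth 19000δ + 55000δ² today, so 19000δ + 55000δ² = 27087.50.
Rearranged: 55000δ² + 19000δ − 27087.50 = 0.
The positive root is δ = [−19000 + √(19000² + 4·55000·27087.50)] / (2·55000) = (−19000 + 79500.000)/110000 ≈ 0.550.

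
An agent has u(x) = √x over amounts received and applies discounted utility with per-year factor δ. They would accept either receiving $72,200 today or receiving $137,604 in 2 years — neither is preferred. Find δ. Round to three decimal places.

δ ≈ 0.851

Indifference means u(72200) = δ^2 · u(137604), so δ^2 = u(72200)/u(137604).
With u(x) = √x: δ^2 = √72200/√137604 = √(72200/137604) = 0.72436.
So δ = 0.72436^(1/2) ≈ 0.851.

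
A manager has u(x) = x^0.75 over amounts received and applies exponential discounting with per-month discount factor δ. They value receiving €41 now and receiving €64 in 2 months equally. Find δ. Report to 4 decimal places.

δ ≈ 0.8462

Indifference means u(41) = δ^2 · u(64), so δ^2 = u(41)/u(64).
With u(x) = x^0.75: δ^2 = 41^0.75/64^0.75 = (41/64)^0.75 = 0.71607.
So δ = 0.71607^(1/2) ≈ 0.8462.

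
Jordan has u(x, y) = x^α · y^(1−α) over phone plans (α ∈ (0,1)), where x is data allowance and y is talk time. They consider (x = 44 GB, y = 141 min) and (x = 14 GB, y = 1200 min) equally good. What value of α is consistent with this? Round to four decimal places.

Indifference: 44^α · 141^(1−α) = 14^α · 1200^(1−α).
Taking logs: α·ln 44 + (1−α)·ln 141 = α·ln 14 + (1−α)·ln 1200, i.e. α·1.1451323 = (1−α)·2.1413169.
With A = 1.1451323 and B = 2.1413169: α·A = (1−α)·B, so α = B/(A+B) = 2.1413169/3.2864492 ≈ 0.6516.

α ≈ 0.6516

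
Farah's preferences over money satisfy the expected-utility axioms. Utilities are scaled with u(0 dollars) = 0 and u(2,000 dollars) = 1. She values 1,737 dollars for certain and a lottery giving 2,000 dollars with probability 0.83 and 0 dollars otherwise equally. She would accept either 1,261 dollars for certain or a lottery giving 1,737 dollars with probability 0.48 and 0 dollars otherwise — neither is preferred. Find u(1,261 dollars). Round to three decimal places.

0.398

The first gamble pins u(1,737 dollars): it must equal 0.83·1 + 0.17·0 = 0.83.
Chaining: u(1,261 dollars) = 0.48·0.83 + 0.52·0.00 = 0.3984.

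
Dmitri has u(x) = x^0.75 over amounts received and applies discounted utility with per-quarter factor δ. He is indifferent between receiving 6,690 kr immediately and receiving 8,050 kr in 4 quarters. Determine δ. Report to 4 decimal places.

δ ≈ 0.9659

The payoff in 4 quarters is discounted by δ^4, so u(6690) = δ^4·u(8050) and δ^4 = u(6690)/u(8050).
With u(x) = x^0.75: δ^4 = 6690^0.75/8050^0.75 = (6690/8050)^0.75 = 0.87041.
So δ = 0.87041^(1/4) ≈ 0.9659.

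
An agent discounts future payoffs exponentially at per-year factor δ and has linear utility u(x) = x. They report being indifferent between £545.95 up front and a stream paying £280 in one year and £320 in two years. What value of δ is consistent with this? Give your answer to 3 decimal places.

Equating present values: 545.95 = 280δ + 320δ².
So 320δ² + 280δ − 545.95 = 0.
The positive root is δ = [−280 + √(280² + 4·320·545.95)] / (2·320) = (−280 + 881.599)/640 ≈ 0.940.

δ ≈ 0.940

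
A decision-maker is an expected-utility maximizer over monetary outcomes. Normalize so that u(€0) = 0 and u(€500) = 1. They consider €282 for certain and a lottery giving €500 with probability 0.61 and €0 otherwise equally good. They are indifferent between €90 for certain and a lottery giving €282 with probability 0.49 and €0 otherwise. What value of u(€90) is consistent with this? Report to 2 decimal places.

0.30

From the first indifference, u(€282) = 0.61·u(€500) + 0.39·u(€0) = 0.61·1 + 0.39·0 = 0.61.
Chaining: u(€90) = 0.49·0.61 + 0.51·0.00 = 0.2989.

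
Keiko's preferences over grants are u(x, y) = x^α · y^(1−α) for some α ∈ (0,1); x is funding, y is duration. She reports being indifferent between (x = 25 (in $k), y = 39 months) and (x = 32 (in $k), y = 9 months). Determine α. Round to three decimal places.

Set the two utilities equal: 25^α·39^(1−α) = 32^α·9^(1−α).
Taking logs: α·ln 25 + (1−α)·ln 39 = α·ln 32 + (1−α)·ln 9, i.e. α·-0.246860 = (1−α)·-1.466337.
With A = -0.246860 and B = -1.466337: α·A = (1−α)·B, so α = B/(A+B) = -1.466337/-1.713197 ≈ 0.856.

α ≈ 0.856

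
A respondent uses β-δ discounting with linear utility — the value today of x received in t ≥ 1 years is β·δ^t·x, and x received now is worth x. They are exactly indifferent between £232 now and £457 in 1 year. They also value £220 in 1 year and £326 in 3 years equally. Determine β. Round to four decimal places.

β ≈ 0.6180

The second indifference involves only future payoffs, so β cancels: β·δ^1·220 = β·δ^3·326, giving δ^2 = 220/326 = 0.67485, so δ = 0.82149.
Substituting δ into 232 = β·δ·457: β = 232/(375.421) ≈ 0.6180.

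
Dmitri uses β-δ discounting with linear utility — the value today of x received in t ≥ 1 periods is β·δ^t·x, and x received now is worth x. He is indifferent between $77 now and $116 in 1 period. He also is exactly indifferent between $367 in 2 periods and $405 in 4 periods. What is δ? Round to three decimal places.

δ ≈ 0.952

From the later pair, β·δ^2·367 = β·δ^4·405; dividing through, δ^2 = 367/405 = 0.90617, so δ = 0.95193.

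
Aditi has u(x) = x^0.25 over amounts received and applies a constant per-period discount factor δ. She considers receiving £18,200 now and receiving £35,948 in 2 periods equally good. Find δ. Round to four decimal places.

δ ≈ 0.9184

Equating discounted utilities: u(18200) = δ^2·u(35948) ⇒ δ^2 = u(18200)/u(35948).
With u(x) = x^0.25: δ^2 = 18200^0.25/35948^0.25 = (18200/35948)^0.25 = 0.84353.
Taking the square root: δ = 0.84353^(1/2) ≈ 0.9184.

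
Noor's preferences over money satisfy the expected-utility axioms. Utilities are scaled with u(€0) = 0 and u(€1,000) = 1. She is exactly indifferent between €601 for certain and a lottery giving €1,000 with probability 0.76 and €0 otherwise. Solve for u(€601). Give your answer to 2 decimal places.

0.76

The indifference gives u(€601) = 0.76·u(€1,000) + 0.24·u(€0) = 0.76·1 + 0.24·0 = 0.76.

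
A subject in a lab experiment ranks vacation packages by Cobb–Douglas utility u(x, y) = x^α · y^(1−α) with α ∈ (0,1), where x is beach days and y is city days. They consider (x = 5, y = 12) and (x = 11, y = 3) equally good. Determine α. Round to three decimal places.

α ≈ 0.637

Indifference: 5^α · 12^(1−α) = 11^α · 3^(1−α).
Rearrange to (5/11)^α = (3/12)^(1−α) and take logs: α·-0.788457 = (1−α)·-1.386294.
Thus α·(-2.174751) = -1.386294, so α = -1.386294/-2.174751 ≈ 0.637.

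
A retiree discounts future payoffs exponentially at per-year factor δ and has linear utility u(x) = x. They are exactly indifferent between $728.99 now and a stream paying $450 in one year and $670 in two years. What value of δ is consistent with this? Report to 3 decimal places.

Equating present values: 728.99 = 450δ + 670δ².
So 670δ² + 450δ − 728.99 = 0.
δ = (−450 + √(450² + 4·670·728.99)) / (2·670) = (−450 + √2156193.20) / 1340 ≈ 0.760.

δ ≈ 0.760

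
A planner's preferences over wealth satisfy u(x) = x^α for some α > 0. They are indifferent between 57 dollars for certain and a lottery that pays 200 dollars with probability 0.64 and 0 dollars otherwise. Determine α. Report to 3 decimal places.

The lottery's expected utility is 0.64·u(200) + 0.36·u(0) = 0.64·200^α (since u(0) = 0 for α > 0).
Equating: 57^α = 0.64·200^α, i.e. 0.2850^α = 0.64.
α = ln(0.64) / ln(57/200) = -0.446287/-1.255266 ≈ 0.356.

α ≈ 0.356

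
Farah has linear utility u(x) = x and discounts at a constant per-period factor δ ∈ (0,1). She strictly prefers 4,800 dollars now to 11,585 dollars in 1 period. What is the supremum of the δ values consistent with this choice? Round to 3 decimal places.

δ < 0.414

Under u(x) = x this choice says 4800 > δ·11585.
Dividing through by 11585 gives δ < 0.41433.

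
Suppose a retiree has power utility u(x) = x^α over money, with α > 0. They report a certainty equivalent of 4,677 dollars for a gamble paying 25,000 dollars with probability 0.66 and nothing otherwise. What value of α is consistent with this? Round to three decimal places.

Since u(0) = 0, the lottery's EU is 0.66·25000^α.
Indifference: 4677^α = 0.66·25000^α, so (4677/25000)^α = 0.66.
Take logs: α = ln 0.66 / ln(4677/25000) ≈ 0.24789.

α ≈ 0.248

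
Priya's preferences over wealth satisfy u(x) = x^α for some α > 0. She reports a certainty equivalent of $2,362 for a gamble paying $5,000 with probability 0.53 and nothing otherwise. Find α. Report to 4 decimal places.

Since u(0) = 0, the lottery's EU is 0.53·5000^α.
Setting u(2362) equal to that: 2362^α = 0.53·5000^α ⇒ (2362/5000)^α = 0.53.
α = ln(0.53) / ln(2362/5000) = -0.6348783/-0.7499292 ≈ 0.8466.

α ≈ 0.8466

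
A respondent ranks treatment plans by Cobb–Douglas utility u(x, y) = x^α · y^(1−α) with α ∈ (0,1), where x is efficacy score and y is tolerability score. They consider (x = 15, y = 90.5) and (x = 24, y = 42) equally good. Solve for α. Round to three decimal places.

α ≈ 0.620

Set the two utilities equal: 15^α·90.5^(1−α) = 24^α·42^(1−α).
(15/24)^α = (42/90.5)^(1−α); take logs: α·ln(15/24) = (1−α)·ln(42/90.5), i.e. α·-0.470004 = (1−α)·-0.767680.
With A = -0.470004 and B = -0.767680: α·A = (1−α)·B, so α = B/(A+B) = -0.767680/-1.237684 ≈ 0.620.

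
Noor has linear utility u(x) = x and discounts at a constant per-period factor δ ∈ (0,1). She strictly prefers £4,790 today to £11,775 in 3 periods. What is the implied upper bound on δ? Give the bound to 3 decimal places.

The preference means 4790 > δ^3·11775.
Dividing by 11775: δ^3 < 0.40679. Both sides are positive, so the cube root keeps the direction.
δ < 0.40679^(1/3) = 0.741.

δ < 0.741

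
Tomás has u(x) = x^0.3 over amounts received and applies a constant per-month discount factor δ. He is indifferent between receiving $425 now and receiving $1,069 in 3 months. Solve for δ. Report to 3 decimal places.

Indifference means u(425) = δ^3 · u(1069), so δ^3 = u(425)/u(1069).
With u(x) = x^0.3: δ^3 = 425^0.3/1069^0.3 = (425/1069)^0.3 = 0.75827.
So δ = 0.75827^(1/3) ≈ 0.912.

δ ≈ 0.912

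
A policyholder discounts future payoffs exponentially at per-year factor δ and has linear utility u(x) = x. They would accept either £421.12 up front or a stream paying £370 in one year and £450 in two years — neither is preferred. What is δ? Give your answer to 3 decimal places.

The stream is worth 370δ + 450δ² today, so 370δ + 450δ² = 421.12.
That is, 450δ² + 370δ − 421.12 = 0, a quadratic in δ.
By the quadratic formula (taking the positive root), δ = (−370 + √894916.00) / 900 ≈ 0.640.

δ ≈ 0.640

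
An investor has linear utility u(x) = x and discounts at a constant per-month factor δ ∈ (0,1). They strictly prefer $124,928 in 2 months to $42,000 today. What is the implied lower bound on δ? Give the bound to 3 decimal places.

δ > 0.580

Under u(x) = x this choice says 42000 < δ^2·124928.
Dividing by 124928: δ^2 > 0.33619. Both sides are positive, so the square root keeps the direction.
δ > (42000/124928)^(1/2) ≈ 0.580.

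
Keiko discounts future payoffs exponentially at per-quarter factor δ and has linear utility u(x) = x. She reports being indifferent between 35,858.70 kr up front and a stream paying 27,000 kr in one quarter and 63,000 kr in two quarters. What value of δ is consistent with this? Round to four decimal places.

δ ≈ 0.5700

Present value of the stream is 27000·δ + 63000·δ². Indifference gives 27000δ + 63000δ² = 35858.70.
Rearranged: 63000δ² + 27000δ − 35858.70 = 0.
The positive root is δ = [−27000 + √(27000² + 4·63000·35858.70)] / (2·63000) = (−27000 + 98820.000)/126000 ≈ 0.5700.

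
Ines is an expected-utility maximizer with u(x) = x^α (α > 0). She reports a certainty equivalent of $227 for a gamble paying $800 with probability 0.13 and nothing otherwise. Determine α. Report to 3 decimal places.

The lottery's expected utility is 0.13·u(800) + 0.87·u(0) = 0.13·800^α (since u(0) = 0 for α > 0).
Setting u(227) equal to that: 227^α = 0.13·800^α ⇒ (227/800)^α = 0.13.
α = ln(0.13) / ln(227/800) = -2.040221/-1.259662 ≈ 1.620.

α ≈ 1.620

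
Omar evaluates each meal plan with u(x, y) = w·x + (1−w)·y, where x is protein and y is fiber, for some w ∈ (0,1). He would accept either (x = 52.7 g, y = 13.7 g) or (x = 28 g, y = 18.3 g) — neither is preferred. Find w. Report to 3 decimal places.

w = 0.157

u(52.7,13.7) = u(28,18.3) means w·52.7 + (1−w)·13.7 = w·28 + (1−w)·18.3.
w·(52.7−28) = (1−w)·(18.3−13.7), i.e. w·24.7 = (1−w)·4.6.
The marginal rate of substitution is 4.6/24.7, so w = 4.6/(24.7+4.6) = 0.157.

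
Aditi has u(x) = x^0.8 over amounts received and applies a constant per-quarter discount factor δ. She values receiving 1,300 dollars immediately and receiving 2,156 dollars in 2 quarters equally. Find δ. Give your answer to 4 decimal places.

δ ≈ 0.8168

Indifference means u(1300) = δ^2 · u(2156), so δ^2 = u(1300)/u(2156).
Since u(x) = x^0.8, δ^2 = (1300/2156)^0.8 = 0.60297^0.8 = 0.66717.
Hence δ = (0.66717)^(1/2) = 0.816804.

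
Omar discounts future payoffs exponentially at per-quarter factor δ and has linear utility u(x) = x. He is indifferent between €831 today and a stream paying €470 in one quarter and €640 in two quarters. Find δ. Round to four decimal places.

δ ≈ 0.8300

Present value of the stream is 470·δ + 640·δ². Indifference gives 470δ + 640δ² = 831.
That is, 640δ² + 470δ − 831 = 0, a quadratic in δ.
δ = (−470 + √(470² + 4·640·831)) / (2·640) = (−470 + √2348260.00) / 1280 ≈ 0.8300.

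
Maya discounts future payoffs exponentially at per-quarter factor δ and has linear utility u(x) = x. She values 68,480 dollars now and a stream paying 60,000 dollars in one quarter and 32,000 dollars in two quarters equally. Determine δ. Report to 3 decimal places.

δ ≈ 0.800

Present value of the stream is 60000·δ + 32000·δ². Indifference gives 60000δ + 32000δ² = 68480.
So 32000δ² + 60000δ − 68480 = 0.
δ = (−60000 + √(60000² + 4·32000·68480)) / (2·32000) = (−60000 + √12365440000.00) / 64000 ≈ 0.800.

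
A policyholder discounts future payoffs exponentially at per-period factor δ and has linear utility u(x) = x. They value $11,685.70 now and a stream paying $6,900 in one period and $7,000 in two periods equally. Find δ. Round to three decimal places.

δ ≈ 0.890

The stream is worth 6900δ + 7000δ² today, so 6900δ + 7000δ² = 11685.70.
So 7000δ² + 6900δ − 11685.70 = 0.
The positive root is δ = [−6900 + √(6900² + 4·7000·11685.70)] / (2·7000) = (−6900 + 19360.000)/14000 ≈ 0.890.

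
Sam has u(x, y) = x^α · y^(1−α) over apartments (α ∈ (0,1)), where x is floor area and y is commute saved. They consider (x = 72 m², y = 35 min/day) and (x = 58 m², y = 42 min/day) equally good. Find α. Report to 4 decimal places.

Indifference: 72^α · 35^(1−α) = 58^α · 42^(1−α).
Taking logs: α·ln 72 + (1−α)·ln 35 = α·ln 58 + (1−α)·ln 42, i.e. α·0.2162231 = (1−α)·0.1823216.
So α/(1−α) = (0.1823216)/(0.2162231) = 0.8432106, and α = 0.8432106/1.8432106 ≈ 0.4575.

α ≈ 0.4575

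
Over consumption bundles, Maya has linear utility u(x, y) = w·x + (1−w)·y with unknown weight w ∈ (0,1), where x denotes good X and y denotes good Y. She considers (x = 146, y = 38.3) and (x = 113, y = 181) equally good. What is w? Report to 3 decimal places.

Equating utilities: w·146 + (1−w)·38.3 = w·113 + (1−w)·181.
Collecting terms: w·33 = (1−w)·142.7.
Hence w = 142.7/(33+142.7) = 142.7/175.7 = 0.812.

w = 0.812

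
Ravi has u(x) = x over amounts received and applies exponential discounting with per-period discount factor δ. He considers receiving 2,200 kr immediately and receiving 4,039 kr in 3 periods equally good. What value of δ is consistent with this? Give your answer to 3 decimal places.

δ ≈ 0.817

The payoff in 3 periods is discounted by δ^3, so u(2200) = δ^3·u(4039) and δ^3 = u(2200)/u(4039).
With u(x) = x: δ^3 = 2200/4039 = 0.54469.
So δ = 0.54469^(1/3) ≈ 0.817.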